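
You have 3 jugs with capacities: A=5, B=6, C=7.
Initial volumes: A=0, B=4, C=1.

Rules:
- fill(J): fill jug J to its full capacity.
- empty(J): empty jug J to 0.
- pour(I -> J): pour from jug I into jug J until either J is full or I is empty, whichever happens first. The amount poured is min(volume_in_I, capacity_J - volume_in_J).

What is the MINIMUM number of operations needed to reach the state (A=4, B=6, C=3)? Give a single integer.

Answer: 6

Derivation:
BFS from (A=0, B=4, C=1). One shortest path:
  1. pour(C -> A) -> (A=1 B=4 C=0)
  2. fill(C) -> (A=1 B=4 C=7)
  3. pour(C -> A) -> (A=5 B=4 C=3)
  4. empty(A) -> (A=0 B=4 C=3)
  5. pour(B -> A) -> (A=4 B=0 C=3)
  6. fill(B) -> (A=4 B=6 C=3)
Reached target in 6 moves.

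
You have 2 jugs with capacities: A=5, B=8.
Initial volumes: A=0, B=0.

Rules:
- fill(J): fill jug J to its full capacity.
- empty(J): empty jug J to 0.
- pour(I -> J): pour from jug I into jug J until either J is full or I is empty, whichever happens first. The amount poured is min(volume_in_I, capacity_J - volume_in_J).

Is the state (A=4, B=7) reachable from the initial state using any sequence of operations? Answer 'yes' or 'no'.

Answer: no

Derivation:
BFS explored all 26 reachable states.
Reachable set includes: (0,0), (0,1), (0,2), (0,3), (0,4), (0,5), (0,6), (0,7), (0,8), (1,0), (1,8), (2,0) ...
Target (A=4, B=7) not in reachable set → no.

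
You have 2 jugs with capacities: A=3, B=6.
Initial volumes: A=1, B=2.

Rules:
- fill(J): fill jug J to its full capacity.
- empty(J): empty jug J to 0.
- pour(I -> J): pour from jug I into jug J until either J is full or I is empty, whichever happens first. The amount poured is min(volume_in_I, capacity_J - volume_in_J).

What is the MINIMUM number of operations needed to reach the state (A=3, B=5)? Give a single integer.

Answer: 3

Derivation:
BFS from (A=1, B=2). One shortest path:
  1. fill(A) -> (A=3 B=2)
  2. pour(A -> B) -> (A=0 B=5)
  3. fill(A) -> (A=3 B=5)
Reached target in 3 moves.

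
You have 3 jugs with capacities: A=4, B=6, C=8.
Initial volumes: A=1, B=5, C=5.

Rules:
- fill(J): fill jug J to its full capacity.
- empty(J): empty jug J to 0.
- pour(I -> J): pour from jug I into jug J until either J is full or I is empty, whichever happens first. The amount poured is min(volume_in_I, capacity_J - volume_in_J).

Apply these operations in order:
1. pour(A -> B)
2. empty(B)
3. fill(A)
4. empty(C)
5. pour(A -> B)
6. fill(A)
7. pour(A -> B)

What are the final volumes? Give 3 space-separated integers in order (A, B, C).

Step 1: pour(A -> B) -> (A=0 B=6 C=5)
Step 2: empty(B) -> (A=0 B=0 C=5)
Step 3: fill(A) -> (A=4 B=0 C=5)
Step 4: empty(C) -> (A=4 B=0 C=0)
Step 5: pour(A -> B) -> (A=0 B=4 C=0)
Step 6: fill(A) -> (A=4 B=4 C=0)
Step 7: pour(A -> B) -> (A=2 B=6 C=0)

Answer: 2 6 0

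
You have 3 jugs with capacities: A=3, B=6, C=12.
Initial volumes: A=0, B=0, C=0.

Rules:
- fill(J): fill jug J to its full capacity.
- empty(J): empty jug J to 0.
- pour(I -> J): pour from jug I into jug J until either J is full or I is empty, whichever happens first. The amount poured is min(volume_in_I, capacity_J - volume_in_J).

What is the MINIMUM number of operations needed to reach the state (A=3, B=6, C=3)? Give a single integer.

BFS from (A=0, B=0, C=0). One shortest path:
  1. fill(C) -> (A=0 B=0 C=12)
  2. pour(C -> A) -> (A=3 B=0 C=9)
  3. pour(C -> B) -> (A=3 B=6 C=3)
Reached target in 3 moves.

Answer: 3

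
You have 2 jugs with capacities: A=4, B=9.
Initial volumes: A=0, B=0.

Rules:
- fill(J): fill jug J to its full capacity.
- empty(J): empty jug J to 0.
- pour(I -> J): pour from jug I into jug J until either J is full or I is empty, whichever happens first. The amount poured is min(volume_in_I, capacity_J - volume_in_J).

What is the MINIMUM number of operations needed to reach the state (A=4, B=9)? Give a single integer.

Answer: 2

Derivation:
BFS from (A=0, B=0). One shortest path:
  1. fill(A) -> (A=4 B=0)
  2. fill(B) -> (A=4 B=9)
Reached target in 2 moves.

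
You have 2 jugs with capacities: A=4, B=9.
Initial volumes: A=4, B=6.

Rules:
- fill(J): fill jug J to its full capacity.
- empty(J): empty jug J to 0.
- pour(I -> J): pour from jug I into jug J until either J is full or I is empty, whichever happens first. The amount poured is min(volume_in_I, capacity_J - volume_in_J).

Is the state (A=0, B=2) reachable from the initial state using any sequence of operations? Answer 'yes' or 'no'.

BFS from (A=4, B=6):
  1. empty(A) -> (A=0 B=6)
  2. pour(B -> A) -> (A=4 B=2)
  3. empty(A) -> (A=0 B=2)
Target reached → yes.

Answer: yes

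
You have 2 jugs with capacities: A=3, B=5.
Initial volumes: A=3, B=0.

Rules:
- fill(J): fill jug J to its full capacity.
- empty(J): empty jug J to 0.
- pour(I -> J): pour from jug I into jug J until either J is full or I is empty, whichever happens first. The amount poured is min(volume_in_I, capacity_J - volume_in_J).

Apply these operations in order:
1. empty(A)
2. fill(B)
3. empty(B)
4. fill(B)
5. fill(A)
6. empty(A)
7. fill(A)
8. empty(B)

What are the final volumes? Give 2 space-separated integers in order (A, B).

Answer: 3 0

Derivation:
Step 1: empty(A) -> (A=0 B=0)
Step 2: fill(B) -> (A=0 B=5)
Step 3: empty(B) -> (A=0 B=0)
Step 4: fill(B) -> (A=0 B=5)
Step 5: fill(A) -> (A=3 B=5)
Step 6: empty(A) -> (A=0 B=5)
Step 7: fill(A) -> (A=3 B=5)
Step 8: empty(B) -> (A=3 B=0)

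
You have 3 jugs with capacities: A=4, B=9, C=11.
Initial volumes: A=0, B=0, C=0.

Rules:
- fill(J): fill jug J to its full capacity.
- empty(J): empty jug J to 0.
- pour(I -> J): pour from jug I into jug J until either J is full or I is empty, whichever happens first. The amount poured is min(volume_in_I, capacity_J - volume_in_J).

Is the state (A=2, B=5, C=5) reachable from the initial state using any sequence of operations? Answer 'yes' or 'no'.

Answer: no

Derivation:
BFS explored all 360 reachable states.
Reachable set includes: (0,0,0), (0,0,1), (0,0,2), (0,0,3), (0,0,4), (0,0,5), (0,0,6), (0,0,7), (0,0,8), (0,0,9), (0,0,10), (0,0,11) ...
Target (A=2, B=5, C=5) not in reachable set → no.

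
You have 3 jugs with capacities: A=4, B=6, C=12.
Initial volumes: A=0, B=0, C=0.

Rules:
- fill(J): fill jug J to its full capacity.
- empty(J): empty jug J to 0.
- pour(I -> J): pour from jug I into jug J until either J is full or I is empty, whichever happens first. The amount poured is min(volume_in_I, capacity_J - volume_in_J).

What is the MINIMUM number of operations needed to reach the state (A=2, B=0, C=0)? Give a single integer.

BFS from (A=0, B=0, C=0). One shortest path:
  1. fill(B) -> (A=0 B=6 C=0)
  2. pour(B -> A) -> (A=4 B=2 C=0)
  3. empty(A) -> (A=0 B=2 C=0)
  4. pour(B -> A) -> (A=2 B=0 C=0)
Reached target in 4 moves.

Answer: 4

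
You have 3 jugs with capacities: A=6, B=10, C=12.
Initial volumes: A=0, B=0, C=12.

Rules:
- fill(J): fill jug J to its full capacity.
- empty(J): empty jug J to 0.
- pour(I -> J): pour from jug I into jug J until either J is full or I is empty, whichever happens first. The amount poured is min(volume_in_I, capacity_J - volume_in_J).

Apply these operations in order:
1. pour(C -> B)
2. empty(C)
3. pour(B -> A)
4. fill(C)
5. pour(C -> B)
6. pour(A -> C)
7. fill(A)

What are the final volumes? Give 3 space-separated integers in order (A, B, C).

Answer: 6 10 12

Derivation:
Step 1: pour(C -> B) -> (A=0 B=10 C=2)
Step 2: empty(C) -> (A=0 B=10 C=0)
Step 3: pour(B -> A) -> (A=6 B=4 C=0)
Step 4: fill(C) -> (A=6 B=4 C=12)
Step 5: pour(C -> B) -> (A=6 B=10 C=6)
Step 6: pour(A -> C) -> (A=0 B=10 C=12)
Step 7: fill(A) -> (A=6 B=10 C=12)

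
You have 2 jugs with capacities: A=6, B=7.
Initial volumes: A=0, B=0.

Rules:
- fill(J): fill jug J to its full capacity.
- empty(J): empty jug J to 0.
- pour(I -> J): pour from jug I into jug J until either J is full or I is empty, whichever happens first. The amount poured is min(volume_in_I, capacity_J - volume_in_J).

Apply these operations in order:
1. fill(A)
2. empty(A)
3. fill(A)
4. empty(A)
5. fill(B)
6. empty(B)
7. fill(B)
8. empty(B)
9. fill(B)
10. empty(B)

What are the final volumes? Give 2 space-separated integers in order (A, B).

Answer: 0 0

Derivation:
Step 1: fill(A) -> (A=6 B=0)
Step 2: empty(A) -> (A=0 B=0)
Step 3: fill(A) -> (A=6 B=0)
Step 4: empty(A) -> (A=0 B=0)
Step 5: fill(B) -> (A=0 B=7)
Step 6: empty(B) -> (A=0 B=0)
Step 7: fill(B) -> (A=0 B=7)
Step 8: empty(B) -> (A=0 B=0)
Step 9: fill(B) -> (A=0 B=7)
Step 10: empty(B) -> (A=0 B=0)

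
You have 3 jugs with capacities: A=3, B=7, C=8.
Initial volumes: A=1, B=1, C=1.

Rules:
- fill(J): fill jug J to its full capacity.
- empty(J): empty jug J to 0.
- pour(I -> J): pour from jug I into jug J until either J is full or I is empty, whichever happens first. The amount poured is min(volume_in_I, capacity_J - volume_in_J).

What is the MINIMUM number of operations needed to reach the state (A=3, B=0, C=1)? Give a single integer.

Answer: 2

Derivation:
BFS from (A=1, B=1, C=1). One shortest path:
  1. fill(A) -> (A=3 B=1 C=1)
  2. empty(B) -> (A=3 B=0 C=1)
Reached target in 2 moves.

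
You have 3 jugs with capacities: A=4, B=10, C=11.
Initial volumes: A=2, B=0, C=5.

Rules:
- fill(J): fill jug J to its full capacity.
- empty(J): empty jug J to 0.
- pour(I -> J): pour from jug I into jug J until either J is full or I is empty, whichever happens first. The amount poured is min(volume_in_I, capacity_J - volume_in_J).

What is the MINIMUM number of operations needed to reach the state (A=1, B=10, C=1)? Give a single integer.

BFS from (A=2, B=0, C=5). One shortest path:
  1. fill(B) -> (A=2 B=10 C=5)
  2. empty(C) -> (A=2 B=10 C=0)
  3. pour(B -> C) -> (A=2 B=0 C=10)
  4. pour(A -> C) -> (A=1 B=0 C=11)
  5. pour(C -> B) -> (A=1 B=10 C=1)
Reached target in 5 moves.

Answer: 5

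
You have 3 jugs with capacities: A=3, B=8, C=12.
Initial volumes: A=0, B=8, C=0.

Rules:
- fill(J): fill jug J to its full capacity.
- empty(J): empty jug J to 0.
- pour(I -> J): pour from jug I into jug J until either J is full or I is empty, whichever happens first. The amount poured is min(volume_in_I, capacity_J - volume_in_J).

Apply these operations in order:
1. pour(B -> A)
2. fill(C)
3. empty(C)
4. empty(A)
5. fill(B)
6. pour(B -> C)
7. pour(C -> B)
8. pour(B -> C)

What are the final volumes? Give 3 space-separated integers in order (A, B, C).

Answer: 0 0 8

Derivation:
Step 1: pour(B -> A) -> (A=3 B=5 C=0)
Step 2: fill(C) -> (A=3 B=5 C=12)
Step 3: empty(C) -> (A=3 B=5 C=0)
Step 4: empty(A) -> (A=0 B=5 C=0)
Step 5: fill(B) -> (A=0 B=8 C=0)
Step 6: pour(B -> C) -> (A=0 B=0 C=8)
Step 7: pour(C -> B) -> (A=0 B=8 C=0)
Step 8: pour(B -> C) -> (A=0 B=0 C=8)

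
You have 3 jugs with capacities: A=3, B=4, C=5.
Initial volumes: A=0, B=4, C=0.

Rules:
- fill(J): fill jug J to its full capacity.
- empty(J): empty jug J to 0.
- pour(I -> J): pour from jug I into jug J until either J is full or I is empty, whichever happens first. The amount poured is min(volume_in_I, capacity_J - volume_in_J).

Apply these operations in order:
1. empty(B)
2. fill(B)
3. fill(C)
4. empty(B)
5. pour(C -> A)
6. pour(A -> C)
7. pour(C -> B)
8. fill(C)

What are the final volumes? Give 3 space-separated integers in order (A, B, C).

Answer: 0 4 5

Derivation:
Step 1: empty(B) -> (A=0 B=0 C=0)
Step 2: fill(B) -> (A=0 B=4 C=0)
Step 3: fill(C) -> (A=0 B=4 C=5)
Step 4: empty(B) -> (A=0 B=0 C=5)
Step 5: pour(C -> A) -> (A=3 B=0 C=2)
Step 6: pour(A -> C) -> (A=0 B=0 C=5)
Step 7: pour(C -> B) -> (A=0 B=4 C=1)
Step 8: fill(C) -> (A=0 B=4 C=5)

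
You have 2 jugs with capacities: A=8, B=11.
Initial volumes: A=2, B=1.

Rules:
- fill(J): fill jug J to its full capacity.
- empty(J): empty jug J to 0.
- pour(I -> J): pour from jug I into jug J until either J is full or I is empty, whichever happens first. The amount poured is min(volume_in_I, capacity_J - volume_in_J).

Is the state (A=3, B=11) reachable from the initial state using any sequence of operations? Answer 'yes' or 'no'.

BFS from (A=2, B=1):
  1. pour(B -> A) -> (A=3 B=0)
  2. fill(B) -> (A=3 B=11)
Target reached → yes.

Answer: yes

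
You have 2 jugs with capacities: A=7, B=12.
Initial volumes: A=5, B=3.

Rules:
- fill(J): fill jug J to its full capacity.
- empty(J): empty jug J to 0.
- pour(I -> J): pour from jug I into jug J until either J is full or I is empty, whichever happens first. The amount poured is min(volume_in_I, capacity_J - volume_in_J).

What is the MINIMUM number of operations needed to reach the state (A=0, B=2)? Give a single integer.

BFS from (A=5, B=3). One shortest path:
  1. fill(A) -> (A=7 B=3)
  2. empty(B) -> (A=7 B=0)
  3. pour(A -> B) -> (A=0 B=7)
  4. fill(A) -> (A=7 B=7)
  5. pour(A -> B) -> (A=2 B=12)
  6. empty(B) -> (A=2 B=0)
  7. pour(A -> B) -> (A=0 B=2)
Reached target in 7 moves.

Answer: 7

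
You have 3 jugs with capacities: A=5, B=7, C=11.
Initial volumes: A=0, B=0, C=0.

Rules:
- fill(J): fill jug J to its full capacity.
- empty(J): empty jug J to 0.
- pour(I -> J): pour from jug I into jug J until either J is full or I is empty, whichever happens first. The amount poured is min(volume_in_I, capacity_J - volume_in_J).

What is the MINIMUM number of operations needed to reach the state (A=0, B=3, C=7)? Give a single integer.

Answer: 6

Derivation:
BFS from (A=0, B=0, C=0). One shortest path:
  1. fill(A) -> (A=5 B=0 C=0)
  2. pour(A -> B) -> (A=0 B=5 C=0)
  3. fill(A) -> (A=5 B=5 C=0)
  4. pour(A -> B) -> (A=3 B=7 C=0)
  5. pour(B -> C) -> (A=3 B=0 C=7)
  6. pour(A -> B) -> (A=0 B=3 C=7)
Reached target in 6 moves.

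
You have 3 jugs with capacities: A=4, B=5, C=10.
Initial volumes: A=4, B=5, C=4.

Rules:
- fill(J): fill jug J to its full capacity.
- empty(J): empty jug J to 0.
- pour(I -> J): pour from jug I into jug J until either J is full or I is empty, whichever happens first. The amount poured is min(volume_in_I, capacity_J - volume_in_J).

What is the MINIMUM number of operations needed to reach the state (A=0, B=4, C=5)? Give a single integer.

BFS from (A=4, B=5, C=4). One shortest path:
  1. empty(C) -> (A=4 B=5 C=0)
  2. pour(B -> C) -> (A=4 B=0 C=5)
  3. pour(A -> B) -> (A=0 B=4 C=5)
Reached target in 3 moves.

Answer: 3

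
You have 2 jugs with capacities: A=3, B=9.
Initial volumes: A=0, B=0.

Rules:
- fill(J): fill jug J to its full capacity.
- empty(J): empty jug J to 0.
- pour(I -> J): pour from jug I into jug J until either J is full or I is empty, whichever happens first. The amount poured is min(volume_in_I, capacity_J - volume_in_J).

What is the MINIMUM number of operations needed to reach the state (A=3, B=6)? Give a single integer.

Answer: 2

Derivation:
BFS from (A=0, B=0). One shortest path:
  1. fill(B) -> (A=0 B=9)
  2. pour(B -> A) -> (A=3 B=6)
Reached target in 2 moves.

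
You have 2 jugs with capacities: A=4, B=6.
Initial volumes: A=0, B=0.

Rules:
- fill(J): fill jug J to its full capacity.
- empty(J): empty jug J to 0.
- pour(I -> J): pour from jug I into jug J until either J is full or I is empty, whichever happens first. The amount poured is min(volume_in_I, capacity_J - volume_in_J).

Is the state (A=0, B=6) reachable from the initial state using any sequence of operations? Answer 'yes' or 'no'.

Answer: yes

Derivation:
BFS from (A=0, B=0):
  1. fill(B) -> (A=0 B=6)
Target reached → yes.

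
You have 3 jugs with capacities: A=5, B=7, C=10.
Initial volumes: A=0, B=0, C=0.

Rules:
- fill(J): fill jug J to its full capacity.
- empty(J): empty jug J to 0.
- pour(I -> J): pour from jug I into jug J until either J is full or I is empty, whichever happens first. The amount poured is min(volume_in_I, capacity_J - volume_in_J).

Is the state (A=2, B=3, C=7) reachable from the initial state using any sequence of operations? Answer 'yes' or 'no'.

BFS explored all 312 reachable states.
Reachable set includes: (0,0,0), (0,0,1), (0,0,2), (0,0,3), (0,0,4), (0,0,5), (0,0,6), (0,0,7), (0,0,8), (0,0,9), (0,0,10), (0,1,0) ...
Target (A=2, B=3, C=7) not in reachable set → no.

Answer: no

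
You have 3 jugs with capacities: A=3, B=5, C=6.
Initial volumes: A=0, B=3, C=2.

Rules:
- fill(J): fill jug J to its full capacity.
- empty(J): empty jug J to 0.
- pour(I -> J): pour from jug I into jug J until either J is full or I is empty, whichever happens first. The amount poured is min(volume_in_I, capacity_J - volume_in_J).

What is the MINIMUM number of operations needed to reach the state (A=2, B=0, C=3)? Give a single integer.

BFS from (A=0, B=3, C=2). One shortest path:
  1. pour(C -> A) -> (A=2 B=3 C=0)
  2. pour(B -> C) -> (A=2 B=0 C=3)
Reached target in 2 moves.

Answer: 2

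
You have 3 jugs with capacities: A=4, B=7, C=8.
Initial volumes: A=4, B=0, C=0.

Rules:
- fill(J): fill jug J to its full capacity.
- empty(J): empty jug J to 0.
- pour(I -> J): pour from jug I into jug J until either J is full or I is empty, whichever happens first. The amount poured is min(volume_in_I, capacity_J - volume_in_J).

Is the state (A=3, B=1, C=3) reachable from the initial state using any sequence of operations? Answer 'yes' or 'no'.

BFS explored all 234 reachable states.
Reachable set includes: (0,0,0), (0,0,1), (0,0,2), (0,0,3), (0,0,4), (0,0,5), (0,0,6), (0,0,7), (0,0,8), (0,1,0), (0,1,1), (0,1,2) ...
Target (A=3, B=1, C=3) not in reachable set → no.

Answer: no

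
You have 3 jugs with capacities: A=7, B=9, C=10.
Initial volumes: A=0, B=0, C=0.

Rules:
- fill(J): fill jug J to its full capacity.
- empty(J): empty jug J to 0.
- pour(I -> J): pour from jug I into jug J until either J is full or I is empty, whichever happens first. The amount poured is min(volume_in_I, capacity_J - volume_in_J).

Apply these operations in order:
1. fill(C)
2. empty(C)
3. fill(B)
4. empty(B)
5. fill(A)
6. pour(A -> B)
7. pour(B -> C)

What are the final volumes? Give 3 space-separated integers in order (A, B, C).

Step 1: fill(C) -> (A=0 B=0 C=10)
Step 2: empty(C) -> (A=0 B=0 C=0)
Step 3: fill(B) -> (A=0 B=9 C=0)
Step 4: empty(B) -> (A=0 B=0 C=0)
Step 5: fill(A) -> (A=7 B=0 C=0)
Step 6: pour(A -> B) -> (A=0 B=7 C=0)
Step 7: pour(B -> C) -> (A=0 B=0 C=7)

Answer: 0 0 7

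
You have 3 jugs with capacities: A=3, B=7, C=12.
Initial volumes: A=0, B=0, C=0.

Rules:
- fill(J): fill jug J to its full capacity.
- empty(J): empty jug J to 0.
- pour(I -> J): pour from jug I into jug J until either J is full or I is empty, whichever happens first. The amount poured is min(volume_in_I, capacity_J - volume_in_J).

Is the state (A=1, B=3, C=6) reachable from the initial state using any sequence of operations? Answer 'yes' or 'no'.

Answer: no

Derivation:
BFS explored all 284 reachable states.
Reachable set includes: (0,0,0), (0,0,1), (0,0,2), (0,0,3), (0,0,4), (0,0,5), (0,0,6), (0,0,7), (0,0,8), (0,0,9), (0,0,10), (0,0,11) ...
Target (A=1, B=3, C=6) not in reachable set → no.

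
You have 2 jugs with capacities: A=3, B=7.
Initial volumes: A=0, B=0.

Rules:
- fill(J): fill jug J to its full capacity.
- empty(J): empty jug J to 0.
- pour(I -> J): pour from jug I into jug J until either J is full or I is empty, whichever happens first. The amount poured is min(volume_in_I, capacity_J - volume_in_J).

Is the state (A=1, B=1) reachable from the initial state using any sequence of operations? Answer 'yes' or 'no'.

BFS explored all 20 reachable states.
Reachable set includes: (0,0), (0,1), (0,2), (0,3), (0,4), (0,5), (0,6), (0,7), (1,0), (1,7), (2,0), (2,7) ...
Target (A=1, B=1) not in reachable set → no.

Answer: no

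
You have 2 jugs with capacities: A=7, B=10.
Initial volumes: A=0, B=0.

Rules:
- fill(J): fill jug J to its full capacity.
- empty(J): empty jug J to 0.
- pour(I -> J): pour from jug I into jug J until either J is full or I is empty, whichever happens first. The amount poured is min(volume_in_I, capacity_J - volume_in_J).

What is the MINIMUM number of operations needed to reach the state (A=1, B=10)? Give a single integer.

BFS from (A=0, B=0). One shortest path:
  1. fill(A) -> (A=7 B=0)
  2. pour(A -> B) -> (A=0 B=7)
  3. fill(A) -> (A=7 B=7)
  4. pour(A -> B) -> (A=4 B=10)
  5. empty(B) -> (A=4 B=0)
  6. pour(A -> B) -> (A=0 B=4)
  7. fill(A) -> (A=7 B=4)
  8. pour(A -> B) -> (A=1 B=10)
Reached target in 8 moves.

Answer: 8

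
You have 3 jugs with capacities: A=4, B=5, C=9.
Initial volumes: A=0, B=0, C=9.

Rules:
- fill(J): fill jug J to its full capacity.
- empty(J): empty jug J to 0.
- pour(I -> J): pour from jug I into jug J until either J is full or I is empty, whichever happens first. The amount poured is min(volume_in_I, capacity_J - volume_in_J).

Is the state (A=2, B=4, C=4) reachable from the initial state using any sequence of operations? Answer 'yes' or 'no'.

BFS explored all 204 reachable states.
Reachable set includes: (0,0,0), (0,0,1), (0,0,2), (0,0,3), (0,0,4), (0,0,5), (0,0,6), (0,0,7), (0,0,8), (0,0,9), (0,1,0), (0,1,1) ...
Target (A=2, B=4, C=4) not in reachable set → no.

Answer: no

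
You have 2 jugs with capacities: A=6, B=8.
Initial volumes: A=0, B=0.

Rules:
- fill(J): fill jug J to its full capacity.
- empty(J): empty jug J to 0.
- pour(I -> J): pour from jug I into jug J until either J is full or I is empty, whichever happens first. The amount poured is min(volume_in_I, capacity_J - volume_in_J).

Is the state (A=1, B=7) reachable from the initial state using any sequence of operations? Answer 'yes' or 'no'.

Answer: no

Derivation:
BFS explored all 14 reachable states.
Reachable set includes: (0,0), (0,2), (0,4), (0,6), (0,8), (2,0), (2,8), (4,0), (4,8), (6,0), (6,2), (6,4) ...
Target (A=1, B=7) not in reachable set → no.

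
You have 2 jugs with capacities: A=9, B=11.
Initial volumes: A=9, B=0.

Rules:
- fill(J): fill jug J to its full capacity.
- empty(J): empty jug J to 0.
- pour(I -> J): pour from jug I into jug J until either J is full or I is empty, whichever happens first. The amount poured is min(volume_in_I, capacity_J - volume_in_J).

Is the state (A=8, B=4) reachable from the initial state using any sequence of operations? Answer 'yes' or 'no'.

BFS explored all 40 reachable states.
Reachable set includes: (0,0), (0,1), (0,2), (0,3), (0,4), (0,5), (0,6), (0,7), (0,8), (0,9), (0,10), (0,11) ...
Target (A=8, B=4) not in reachable set → no.

Answer: no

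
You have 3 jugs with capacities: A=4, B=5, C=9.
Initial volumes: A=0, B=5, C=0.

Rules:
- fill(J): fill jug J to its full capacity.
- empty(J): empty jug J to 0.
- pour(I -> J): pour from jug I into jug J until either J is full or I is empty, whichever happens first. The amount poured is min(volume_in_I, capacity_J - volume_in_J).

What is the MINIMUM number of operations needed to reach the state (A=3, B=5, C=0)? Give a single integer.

BFS from (A=0, B=5, C=0). One shortest path:
  1. fill(A) -> (A=4 B=5 C=0)
  2. empty(B) -> (A=4 B=0 C=0)
  3. pour(A -> B) -> (A=0 B=4 C=0)
  4. fill(A) -> (A=4 B=4 C=0)
  5. pour(A -> B) -> (A=3 B=5 C=0)
Reached target in 5 moves.

Answer: 5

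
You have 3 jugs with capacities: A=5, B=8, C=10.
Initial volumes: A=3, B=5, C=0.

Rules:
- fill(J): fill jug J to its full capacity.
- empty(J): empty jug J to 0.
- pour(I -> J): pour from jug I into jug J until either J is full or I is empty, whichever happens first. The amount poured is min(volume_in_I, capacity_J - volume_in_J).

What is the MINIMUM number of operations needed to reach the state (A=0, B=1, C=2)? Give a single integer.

Answer: 6

Derivation:
BFS from (A=3, B=5, C=0). One shortest path:
  1. fill(B) -> (A=3 B=8 C=0)
  2. pour(B -> C) -> (A=3 B=0 C=8)
  3. pour(A -> C) -> (A=1 B=0 C=10)
  4. pour(C -> B) -> (A=1 B=8 C=2)
  5. empty(B) -> (A=1 B=0 C=2)
  6. pour(A -> B) -> (A=0 B=1 C=2)
Reached target in 6 moves.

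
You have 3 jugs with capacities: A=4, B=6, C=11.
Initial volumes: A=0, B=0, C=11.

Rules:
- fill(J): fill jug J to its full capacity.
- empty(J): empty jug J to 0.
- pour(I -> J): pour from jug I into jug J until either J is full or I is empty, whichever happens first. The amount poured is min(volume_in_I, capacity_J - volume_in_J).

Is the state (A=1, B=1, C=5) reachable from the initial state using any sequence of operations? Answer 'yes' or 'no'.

BFS explored all 270 reachable states.
Reachable set includes: (0,0,0), (0,0,1), (0,0,2), (0,0,3), (0,0,4), (0,0,5), (0,0,6), (0,0,7), (0,0,8), (0,0,9), (0,0,10), (0,0,11) ...
Target (A=1, B=1, C=5) not in reachable set → no.

Answer: no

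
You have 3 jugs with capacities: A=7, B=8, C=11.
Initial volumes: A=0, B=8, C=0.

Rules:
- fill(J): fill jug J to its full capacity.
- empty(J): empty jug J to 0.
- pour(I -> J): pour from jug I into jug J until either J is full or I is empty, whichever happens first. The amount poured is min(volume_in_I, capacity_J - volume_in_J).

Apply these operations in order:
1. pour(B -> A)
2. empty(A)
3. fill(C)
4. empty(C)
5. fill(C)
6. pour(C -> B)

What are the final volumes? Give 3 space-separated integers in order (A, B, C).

Answer: 0 8 4

Derivation:
Step 1: pour(B -> A) -> (A=7 B=1 C=0)
Step 2: empty(A) -> (A=0 B=1 C=0)
Step 3: fill(C) -> (A=0 B=1 C=11)
Step 4: empty(C) -> (A=0 B=1 C=0)
Step 5: fill(C) -> (A=0 B=1 C=11)
Step 6: pour(C -> B) -> (A=0 B=8 C=4)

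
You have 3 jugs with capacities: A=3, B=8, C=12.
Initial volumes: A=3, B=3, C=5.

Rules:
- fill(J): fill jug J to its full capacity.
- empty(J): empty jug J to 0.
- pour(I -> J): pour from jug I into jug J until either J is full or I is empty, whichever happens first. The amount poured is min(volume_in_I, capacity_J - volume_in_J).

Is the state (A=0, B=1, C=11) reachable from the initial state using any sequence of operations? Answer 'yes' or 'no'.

BFS from (A=3, B=3, C=5):
  1. fill(B) -> (A=3 B=8 C=5)
  2. pour(B -> C) -> (A=3 B=1 C=12)
  3. empty(C) -> (A=3 B=1 C=0)
  4. pour(A -> C) -> (A=0 B=1 C=3)
  5. pour(B -> A) -> (A=1 B=0 C=3)
  6. fill(B) -> (A=1 B=8 C=3)
  7. pour(B -> C) -> (A=1 B=0 C=11)
  8. pour(A -> B) -> (A=0 B=1 C=11)
Target reached → yes.

Answer: yes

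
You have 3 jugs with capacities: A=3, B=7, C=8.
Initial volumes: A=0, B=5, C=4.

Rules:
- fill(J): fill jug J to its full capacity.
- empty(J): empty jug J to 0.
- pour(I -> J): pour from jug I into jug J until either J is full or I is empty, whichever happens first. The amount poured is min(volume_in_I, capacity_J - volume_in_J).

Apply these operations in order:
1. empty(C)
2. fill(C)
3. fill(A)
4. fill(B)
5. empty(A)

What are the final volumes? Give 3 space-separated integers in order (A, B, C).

Step 1: empty(C) -> (A=0 B=5 C=0)
Step 2: fill(C) -> (A=0 B=5 C=8)
Step 3: fill(A) -> (A=3 B=5 C=8)
Step 4: fill(B) -> (A=3 B=7 C=8)
Step 5: empty(A) -> (A=0 B=7 C=8)

Answer: 0 7 8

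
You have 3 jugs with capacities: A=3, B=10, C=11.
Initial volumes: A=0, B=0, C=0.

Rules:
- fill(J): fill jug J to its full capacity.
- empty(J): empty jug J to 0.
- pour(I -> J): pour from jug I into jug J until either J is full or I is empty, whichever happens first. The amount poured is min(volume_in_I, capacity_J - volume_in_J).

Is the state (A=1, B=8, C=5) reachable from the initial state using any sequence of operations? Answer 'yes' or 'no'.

BFS explored all 348 reachable states.
Reachable set includes: (0,0,0), (0,0,1), (0,0,2), (0,0,3), (0,0,4), (0,0,5), (0,0,6), (0,0,7), (0,0,8), (0,0,9), (0,0,10), (0,0,11) ...
Target (A=1, B=8, C=5) not in reachable set → no.

Answer: no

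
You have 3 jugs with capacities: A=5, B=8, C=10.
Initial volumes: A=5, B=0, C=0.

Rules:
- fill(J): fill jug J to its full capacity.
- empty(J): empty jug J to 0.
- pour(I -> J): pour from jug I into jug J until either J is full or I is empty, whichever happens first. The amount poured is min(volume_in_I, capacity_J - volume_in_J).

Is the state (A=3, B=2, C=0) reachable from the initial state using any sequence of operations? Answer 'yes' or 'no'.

Answer: yes

Derivation:
BFS from (A=5, B=0, C=0):
  1. fill(B) -> (A=5 B=8 C=0)
  2. pour(B -> C) -> (A=5 B=0 C=8)
  3. pour(A -> C) -> (A=3 B=0 C=10)
  4. pour(C -> B) -> (A=3 B=8 C=2)
  5. empty(B) -> (A=3 B=0 C=2)
  6. pour(C -> B) -> (A=3 B=2 C=0)
Target reached → yes.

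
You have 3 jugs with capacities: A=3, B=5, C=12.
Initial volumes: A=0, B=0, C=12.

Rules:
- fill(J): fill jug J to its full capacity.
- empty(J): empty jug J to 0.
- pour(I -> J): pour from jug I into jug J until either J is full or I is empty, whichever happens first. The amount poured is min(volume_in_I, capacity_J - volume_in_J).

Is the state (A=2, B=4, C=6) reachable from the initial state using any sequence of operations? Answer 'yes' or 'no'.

Answer: no

Derivation:
BFS explored all 224 reachable states.
Reachable set includes: (0,0,0), (0,0,1), (0,0,2), (0,0,3), (0,0,4), (0,0,5), (0,0,6), (0,0,7), (0,0,8), (0,0,9), (0,0,10), (0,0,11) ...
Target (A=2, B=4, C=6) not in reachable set → no.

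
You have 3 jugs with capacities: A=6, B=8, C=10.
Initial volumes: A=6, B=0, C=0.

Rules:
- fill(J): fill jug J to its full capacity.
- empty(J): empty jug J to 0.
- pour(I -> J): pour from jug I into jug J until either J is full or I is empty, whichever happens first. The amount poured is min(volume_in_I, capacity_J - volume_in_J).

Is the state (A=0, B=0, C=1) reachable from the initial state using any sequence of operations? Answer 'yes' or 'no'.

BFS explored all 96 reachable states.
Reachable set includes: (0,0,0), (0,0,2), (0,0,4), (0,0,6), (0,0,8), (0,0,10), (0,2,0), (0,2,2), (0,2,4), (0,2,6), (0,2,8), (0,2,10) ...
Target (A=0, B=0, C=1) not in reachable set → no.

Answer: no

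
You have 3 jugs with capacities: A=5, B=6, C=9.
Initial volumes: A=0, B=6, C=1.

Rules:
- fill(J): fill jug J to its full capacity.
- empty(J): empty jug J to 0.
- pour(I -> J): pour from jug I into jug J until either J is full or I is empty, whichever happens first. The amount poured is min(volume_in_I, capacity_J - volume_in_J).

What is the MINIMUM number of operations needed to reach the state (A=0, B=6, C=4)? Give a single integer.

Answer: 3

Derivation:
BFS from (A=0, B=6, C=1). One shortest path:
  1. fill(C) -> (A=0 B=6 C=9)
  2. pour(C -> A) -> (A=5 B=6 C=4)
  3. empty(A) -> (A=0 B=6 C=4)
Reached target in 3 moves.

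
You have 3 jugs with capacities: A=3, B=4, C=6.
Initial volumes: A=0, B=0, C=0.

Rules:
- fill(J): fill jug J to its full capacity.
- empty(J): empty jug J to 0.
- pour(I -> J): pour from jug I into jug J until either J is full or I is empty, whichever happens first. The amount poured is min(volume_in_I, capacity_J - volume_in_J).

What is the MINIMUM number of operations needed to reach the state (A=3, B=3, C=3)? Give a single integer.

Answer: 4

Derivation:
BFS from (A=0, B=0, C=0). One shortest path:
  1. fill(A) -> (A=3 B=0 C=0)
  2. fill(C) -> (A=3 B=0 C=6)
  3. pour(A -> B) -> (A=0 B=3 C=6)
  4. pour(C -> A) -> (A=3 B=3 C=3)
Reached target in 4 moves.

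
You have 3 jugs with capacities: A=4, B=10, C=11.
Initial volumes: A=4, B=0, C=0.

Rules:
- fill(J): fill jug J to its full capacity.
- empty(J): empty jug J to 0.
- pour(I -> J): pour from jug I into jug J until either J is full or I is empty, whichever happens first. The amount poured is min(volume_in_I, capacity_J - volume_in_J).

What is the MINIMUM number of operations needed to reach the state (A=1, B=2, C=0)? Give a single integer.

Answer: 7

Derivation:
BFS from (A=4, B=0, C=0). One shortest path:
  1. fill(B) -> (A=4 B=10 C=0)
  2. pour(A -> C) -> (A=0 B=10 C=4)
  3. pour(B -> A) -> (A=4 B=6 C=4)
  4. pour(A -> C) -> (A=0 B=6 C=8)
  5. pour(B -> A) -> (A=4 B=2 C=8)
  6. pour(A -> C) -> (A=1 B=2 C=11)
  7. empty(C) -> (A=1 B=2 C=0)
Reached target in 7 moves.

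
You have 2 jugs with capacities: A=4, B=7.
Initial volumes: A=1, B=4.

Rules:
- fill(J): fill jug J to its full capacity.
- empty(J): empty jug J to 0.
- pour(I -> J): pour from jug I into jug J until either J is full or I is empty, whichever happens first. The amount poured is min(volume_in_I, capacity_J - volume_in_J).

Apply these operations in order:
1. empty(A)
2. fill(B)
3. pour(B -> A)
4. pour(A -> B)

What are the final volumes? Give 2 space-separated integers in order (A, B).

Step 1: empty(A) -> (A=0 B=4)
Step 2: fill(B) -> (A=0 B=7)
Step 3: pour(B -> A) -> (A=4 B=3)
Step 4: pour(A -> B) -> (A=0 B=7)

Answer: 0 7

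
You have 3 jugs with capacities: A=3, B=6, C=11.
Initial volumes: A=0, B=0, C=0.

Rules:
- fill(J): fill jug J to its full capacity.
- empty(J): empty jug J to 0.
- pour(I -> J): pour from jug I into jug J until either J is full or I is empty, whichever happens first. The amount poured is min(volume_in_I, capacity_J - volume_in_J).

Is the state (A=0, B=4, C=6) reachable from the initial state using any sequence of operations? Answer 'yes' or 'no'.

BFS from (A=0, B=0, C=0):
  1. fill(A) -> (A=3 B=0 C=0)
  2. fill(B) -> (A=3 B=6 C=0)
  3. pour(A -> C) -> (A=0 B=6 C=3)
  4. fill(A) -> (A=3 B=6 C=3)
  5. pour(B -> C) -> (A=3 B=0 C=9)
  6. fill(B) -> (A=3 B=6 C=9)
  7. pour(B -> C) -> (A=3 B=4 C=11)
  8. empty(C) -> (A=3 B=4 C=0)
  9. pour(A -> C) -> (A=0 B=4 C=3)
  10. fill(A) -> (A=3 B=4 C=3)
  11. pour(A -> C) -> (A=0 B=4 C=6)
Target reached → yes.

Answer: yes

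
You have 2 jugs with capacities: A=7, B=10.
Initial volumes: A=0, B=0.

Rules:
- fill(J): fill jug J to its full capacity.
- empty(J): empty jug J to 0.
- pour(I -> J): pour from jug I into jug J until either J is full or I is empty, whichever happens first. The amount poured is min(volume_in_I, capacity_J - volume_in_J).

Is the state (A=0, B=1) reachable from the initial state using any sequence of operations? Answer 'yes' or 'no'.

BFS from (A=0, B=0):
  1. fill(A) -> (A=7 B=0)
  2. pour(A -> B) -> (A=0 B=7)
  3. fill(A) -> (A=7 B=7)
  4. pour(A -> B) -> (A=4 B=10)
  5. empty(B) -> (A=4 B=0)
  6. pour(A -> B) -> (A=0 B=4)
  7. fill(A) -> (A=7 B=4)
  8. pour(A -> B) -> (A=1 B=10)
  9. empty(B) -> (A=1 B=0)
  10. pour(A -> B) -> (A=0 B=1)
Target reached → yes.

Answer: yes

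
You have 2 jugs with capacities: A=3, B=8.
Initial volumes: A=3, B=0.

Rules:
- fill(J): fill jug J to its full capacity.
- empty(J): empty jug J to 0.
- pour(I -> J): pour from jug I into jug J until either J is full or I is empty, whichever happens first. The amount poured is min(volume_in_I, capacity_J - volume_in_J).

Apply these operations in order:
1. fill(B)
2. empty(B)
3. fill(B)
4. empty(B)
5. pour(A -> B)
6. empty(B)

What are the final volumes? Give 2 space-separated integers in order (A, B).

Answer: 0 0

Derivation:
Step 1: fill(B) -> (A=3 B=8)
Step 2: empty(B) -> (A=3 B=0)
Step 3: fill(B) -> (A=3 B=8)
Step 4: empty(B) -> (A=3 B=0)
Step 5: pour(A -> B) -> (A=0 B=3)
Step 6: empty(B) -> (A=0 B=0)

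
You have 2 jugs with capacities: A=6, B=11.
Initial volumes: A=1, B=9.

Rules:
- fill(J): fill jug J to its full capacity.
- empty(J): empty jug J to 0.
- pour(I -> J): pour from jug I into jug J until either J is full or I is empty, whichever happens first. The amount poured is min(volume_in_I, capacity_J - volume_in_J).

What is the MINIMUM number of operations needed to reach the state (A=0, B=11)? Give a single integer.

Answer: 2

Derivation:
BFS from (A=1, B=9). One shortest path:
  1. empty(A) -> (A=0 B=9)
  2. fill(B) -> (A=0 B=11)
Reached target in 2 moves.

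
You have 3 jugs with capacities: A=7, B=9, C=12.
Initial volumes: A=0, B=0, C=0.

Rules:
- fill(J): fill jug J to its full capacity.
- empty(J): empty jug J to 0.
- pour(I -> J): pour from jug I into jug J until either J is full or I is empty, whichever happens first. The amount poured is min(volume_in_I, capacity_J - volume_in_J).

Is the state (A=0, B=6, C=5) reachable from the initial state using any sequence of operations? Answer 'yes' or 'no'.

Answer: yes

Derivation:
BFS from (A=0, B=0, C=0):
  1. fill(B) -> (A=0 B=9 C=0)
  2. pour(B -> C) -> (A=0 B=0 C=9)
  3. fill(B) -> (A=0 B=9 C=9)
  4. pour(B -> C) -> (A=0 B=6 C=12)
  5. pour(C -> A) -> (A=7 B=6 C=5)
  6. empty(A) -> (A=0 B=6 C=5)
Target reached → yes.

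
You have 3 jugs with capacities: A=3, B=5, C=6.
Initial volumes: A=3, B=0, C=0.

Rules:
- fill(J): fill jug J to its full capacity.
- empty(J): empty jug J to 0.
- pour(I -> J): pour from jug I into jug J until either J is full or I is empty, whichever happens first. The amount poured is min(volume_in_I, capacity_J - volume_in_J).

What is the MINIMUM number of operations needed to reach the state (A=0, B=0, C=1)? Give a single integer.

BFS from (A=3, B=0, C=0). One shortest path:
  1. empty(A) -> (A=0 B=0 C=0)
  2. fill(C) -> (A=0 B=0 C=6)
  3. pour(C -> B) -> (A=0 B=5 C=1)
  4. empty(B) -> (A=0 B=0 C=1)
Reached target in 4 moves.

Answer: 4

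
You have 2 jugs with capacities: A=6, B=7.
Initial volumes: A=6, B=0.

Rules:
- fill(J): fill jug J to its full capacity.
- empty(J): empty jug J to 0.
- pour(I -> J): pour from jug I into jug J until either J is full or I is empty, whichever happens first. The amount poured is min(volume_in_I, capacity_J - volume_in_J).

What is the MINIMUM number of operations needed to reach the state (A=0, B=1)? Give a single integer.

BFS from (A=6, B=0). One shortest path:
  1. empty(A) -> (A=0 B=0)
  2. fill(B) -> (A=0 B=7)
  3. pour(B -> A) -> (A=6 B=1)
  4. empty(A) -> (A=0 B=1)
Reached target in 4 moves.

Answer: 4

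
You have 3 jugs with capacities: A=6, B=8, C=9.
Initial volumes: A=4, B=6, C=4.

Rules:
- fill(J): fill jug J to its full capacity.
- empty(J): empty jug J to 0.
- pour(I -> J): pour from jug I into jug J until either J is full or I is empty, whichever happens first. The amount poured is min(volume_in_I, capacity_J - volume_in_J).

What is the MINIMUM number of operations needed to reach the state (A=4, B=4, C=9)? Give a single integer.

Answer: 3

Derivation:
BFS from (A=4, B=6, C=4). One shortest path:
  1. empty(B) -> (A=4 B=0 C=4)
  2. pour(C -> B) -> (A=4 B=4 C=0)
  3. fill(C) -> (A=4 B=4 C=9)
Reached target in 3 moves.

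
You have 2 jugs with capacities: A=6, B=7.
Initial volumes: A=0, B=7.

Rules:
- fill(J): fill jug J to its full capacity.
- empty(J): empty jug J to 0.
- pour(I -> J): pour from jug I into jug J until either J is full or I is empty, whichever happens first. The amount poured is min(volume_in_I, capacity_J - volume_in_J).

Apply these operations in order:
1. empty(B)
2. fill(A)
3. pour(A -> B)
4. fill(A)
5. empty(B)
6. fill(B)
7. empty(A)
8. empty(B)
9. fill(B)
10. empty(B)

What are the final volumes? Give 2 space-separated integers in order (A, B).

Step 1: empty(B) -> (A=0 B=0)
Step 2: fill(A) -> (A=6 B=0)
Step 3: pour(A -> B) -> (A=0 B=6)
Step 4: fill(A) -> (A=6 B=6)
Step 5: empty(B) -> (A=6 B=0)
Step 6: fill(B) -> (A=6 B=7)
Step 7: empty(A) -> (A=0 B=7)
Step 8: empty(B) -> (A=0 B=0)
Step 9: fill(B) -> (A=0 B=7)
Step 10: empty(B) -> (A=0 B=0)

Answer: 0 0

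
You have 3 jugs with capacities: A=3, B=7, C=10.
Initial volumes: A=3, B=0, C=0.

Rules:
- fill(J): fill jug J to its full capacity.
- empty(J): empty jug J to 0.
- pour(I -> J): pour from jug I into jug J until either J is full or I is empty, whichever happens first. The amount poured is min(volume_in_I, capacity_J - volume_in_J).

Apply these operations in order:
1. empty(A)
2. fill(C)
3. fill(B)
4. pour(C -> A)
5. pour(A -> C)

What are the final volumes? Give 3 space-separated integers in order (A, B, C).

Step 1: empty(A) -> (A=0 B=0 C=0)
Step 2: fill(C) -> (A=0 B=0 C=10)
Step 3: fill(B) -> (A=0 B=7 C=10)
Step 4: pour(C -> A) -> (A=3 B=7 C=7)
Step 5: pour(A -> C) -> (A=0 B=7 C=10)

Answer: 0 7 10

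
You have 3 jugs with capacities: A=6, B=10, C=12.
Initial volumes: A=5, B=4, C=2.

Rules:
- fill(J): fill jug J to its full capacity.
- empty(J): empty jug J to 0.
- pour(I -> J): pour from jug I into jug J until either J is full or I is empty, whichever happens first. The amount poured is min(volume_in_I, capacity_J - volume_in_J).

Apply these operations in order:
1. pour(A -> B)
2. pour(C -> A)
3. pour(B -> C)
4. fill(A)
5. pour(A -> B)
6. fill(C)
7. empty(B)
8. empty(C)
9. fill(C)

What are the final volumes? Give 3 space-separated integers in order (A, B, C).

Answer: 0 0 12

Derivation:
Step 1: pour(A -> B) -> (A=0 B=9 C=2)
Step 2: pour(C -> A) -> (A=2 B=9 C=0)
Step 3: pour(B -> C) -> (A=2 B=0 C=9)
Step 4: fill(A) -> (A=6 B=0 C=9)
Step 5: pour(A -> B) -> (A=0 B=6 C=9)
Step 6: fill(C) -> (A=0 B=6 C=12)
Step 7: empty(B) -> (A=0 B=0 C=12)
Step 8: empty(C) -> (A=0 B=0 C=0)
Step 9: fill(C) -> (A=0 B=0 C=12)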